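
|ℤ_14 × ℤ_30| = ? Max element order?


|ℤ_14 × ℤ_30| = 14 × 30 = 420
Max element order = lcm(14,30) = 210
Cyclic? No (gcd=2)

|ℤ_14×ℤ_30| = 420, max element order = 210


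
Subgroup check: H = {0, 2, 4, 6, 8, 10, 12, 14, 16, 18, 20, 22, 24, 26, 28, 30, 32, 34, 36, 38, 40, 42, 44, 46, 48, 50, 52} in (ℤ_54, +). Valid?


Subgroup test for H = {0, 2, 4, 6, 8, 10, 12, 14, 16, 18, 20, 22, 24, 26, 28, 30, 32, 34, 36, 38, 40, 42, 44, 46, 48, 50, 52} in (ℤ_54, +):
(1) 0 ∈ H? Yes
(2) Closure: for all a,b ∈ H, (a+b) mod 54 ∈ H? Yes
(3) Inverses: for all a ∈ H, -a mod 54 ∈ H? Yes

Yes, H is a subgroup of ℤ_54


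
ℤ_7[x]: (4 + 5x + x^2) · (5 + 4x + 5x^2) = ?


Expand and collect like terms; reduce coefficients mod 7:
x^0: 4·5 = 20 ≡ 6 (mod 7)
x^1: 4·4 + 5·5 = 41 ≡ 6 (mod 7)
x^2: 4·5 + 5·4 + 1·5 = 45 ≡ 3 (mod 7)
x^3: 5·5 + 1·4 = 29 ≡ 1 (mod 7)
x^4: 1·5 = 5 ≡ 5 (mod 7)
Result: 6 + 6x + 3x^2 + x^3 + 5x^4

f · g = 6 + 6x + 3x^2 + x^3 + 5x^4


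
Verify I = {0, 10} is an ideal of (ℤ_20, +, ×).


Check ideal conditions for I = {0, 10} in ℤ_20:
(1) I is an additive subgroup? Yes
(2) For r ∈ ℤ_20 and a ∈ I: r·a ∈ I? Yes

Yes, I is an ideal of ℤ_20


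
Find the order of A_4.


|A_n| = n!/2 (even permutations)
|A_4| = 4!/2 = 24/2 = 12

|A_4| = 12


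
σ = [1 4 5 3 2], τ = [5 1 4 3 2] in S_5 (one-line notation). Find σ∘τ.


σ∘τ: apply τ first, then σ
1 →τ 5 →σ 2
2 →τ 1 →σ 1
3 →τ 4 →σ 3
4 →τ 3 →σ 5
5 →τ 2 →σ 4

σ∘τ = [2 1 3 5 4]


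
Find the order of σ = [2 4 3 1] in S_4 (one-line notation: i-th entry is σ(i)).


Cycle decomposition: (1 2 4)
Cycle lengths: 3
Order = lcm(3) = 3

ord(σ) = 3


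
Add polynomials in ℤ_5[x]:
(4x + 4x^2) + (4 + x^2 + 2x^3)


Add coefficients mod 5:
x^0: 0 + 4 = 4 (mod 5)
x^1: 4 + 0 = 4 (mod 5)
x^2: 4 + 1 = 0 (mod 5)
x^3: 0 + 2 = 2 (mod 5)
Result: 4 + 4x + 2x^3

f + g = 4 + 4x + 2x^3


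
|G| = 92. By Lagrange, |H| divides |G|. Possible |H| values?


Lagrange's theorem: |H| divides |G|
|G| = 92
Divisors of 92: 1, 2, 4, 23, 46, 92

Possible subgroup orders: {1, 2, 4, 23, 46, 92}


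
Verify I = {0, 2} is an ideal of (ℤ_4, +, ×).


Check ideal conditions for I = {0, 2} in ℤ_4:
(1) I is an additive subgroup? Yes
(2) For r ∈ ℤ_4 and a ∈ I: r·a ∈ I? Yes

Yes, I is an ideal of ℤ_4


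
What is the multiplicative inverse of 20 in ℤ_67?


Use the extended Euclidean algorithm to write 1 = 20·s + 67·t; then s mod 67 is the inverse.
Euclidean algorithm:
  20 = 0·67 + 20
  67 = 3·20 + 7
  20 = 2·7 + 6
  7 = 1·6 + 1
  6 = 6·1 + 0
gcd(20,67) = 1
Back-substitution gives: 20·(-10) + 67·(3) = 1
So 20⁻¹ ≡ -10 ≡ 57 (mod 67)
Check: 20 × 57 = 1140 ≡ 1 (mod 67) ✓

20⁻¹ ≡ 57 (mod 67)


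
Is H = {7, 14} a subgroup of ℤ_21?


Subgroup test for H = {7, 14} in (ℤ_21, +):
(1) 0 ∈ H? No
(2) Closure: for all a,b ∈ H, (a+b) mod 21 ∈ H? No  [counterexample: 7 + 14 = 0 ∉ H]
(3) Inverses: for all a ∈ H, -a mod 21 ∈ H? Yes

No, H is not a subgroup of ℤ_21


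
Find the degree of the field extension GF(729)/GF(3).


GF(729) = GF(3^6), so the extension degree is 6

[GF(729)/GF(3)] = 6


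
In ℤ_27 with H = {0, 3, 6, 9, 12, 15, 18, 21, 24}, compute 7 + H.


7 + H = {7 + h (mod 27) : h ∈ H}
7+0=7, 7+3=10, 7+6=13, 7+9=16, 7+12=19, 7+15=22, 7+18=25, 7+21=1, 7+24=4
7 + H = {1, 4, 7, 10, 13, 16, 19, 22, 25} = 1 + H

7 + H = {1, 4, 7, 10, 13, 16, 19, 22, 25}


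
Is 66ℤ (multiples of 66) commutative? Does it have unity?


66ℤ is a commutative ring under +,× but has no multiplicative identity (1 ∉ 66ℤ); it has no zero divisors, but without unity it is not an integral domain
Commutative: Yes
Integral domain: No
Has unity: No

66ℤ (multiples of 66): Commutative=Yes, Unity=No


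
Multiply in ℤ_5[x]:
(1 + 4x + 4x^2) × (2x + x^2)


Expand and collect like terms; reduce coefficients mod 5:
x^0: 1·0 = 0 ≡ 0 (mod 5)
x^1: 1·2 + 4·0 = 2 ≡ 2 (mod 5)
x^2: 1·1 + 4·2 + 4·0 = 9 ≡ 4 (mod 5)
x^3: 4·1 + 4·2 = 12 ≡ 2 (mod 5)
x^4: 4·1 = 4 ≡ 4 (mod 5)
Result: 2x + 4x^2 + 2x^3 + 4x^4

f · g = 2x + 4x^2 + 2x^3 + 4x^4


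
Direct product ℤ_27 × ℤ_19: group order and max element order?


|ℤ_27 × ℤ_19| = 27 × 19 = 513
Max element order = lcm(27,19) = 513
Cyclic? Yes (gcd=1)

|ℤ_27×ℤ_19| = 513, max element order = 513


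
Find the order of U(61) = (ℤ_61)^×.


U(n) is the group of units mod n; |U(n)| = φ(n)
|U(61)| = φ(61) = 60

|U(61) = (ℤ_61)^×| = 60


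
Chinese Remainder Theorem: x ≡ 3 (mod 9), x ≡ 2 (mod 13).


m₁ = 9, m₂ = 13, gcd = 1, so CRT applies. M = m₁·m₂ = 117
Let M₁ = M/m₁ = 13, M₂ = M/m₂ = 9
Find y₁ ≡ M₁⁻¹ (mod m₁): 13⁻¹ ≡ 7 (mod 9)
Find y₂ ≡ M₂⁻¹ (mod m₂): 9⁻¹ ≡ 3 (mod 13)
x = a₁·M₁·y₁ + a₂·M₂·y₂ = 3·13·7 + 2·9·3 = 327
Reduce mod 117: x ≡ 93
Check: 93 mod 9 = 3 ✓, 93 mod 13 = 2 ✓

x ≡ 93 (mod 117)


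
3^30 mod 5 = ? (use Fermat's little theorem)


Fermat's little theorem: if p is prime and gcd(a,p)=1, then a^(p-1) ≡ 1 (mod p)
p = 5 is prime, gcd(3,5) = 1
Reduce exponent: 30 mod 4 = 2
So 3^30 ≡ 3^2 (mod 5)
3^2 mod 5 = 4

3^30 ≡ 4 (mod 5)


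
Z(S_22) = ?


Z(G) = {g ∈ G | gx = xg for all x ∈ G}
S_n is non-abelian for n ≥ 3; Z(S_22) is trivial

Z(S_22) = {e}


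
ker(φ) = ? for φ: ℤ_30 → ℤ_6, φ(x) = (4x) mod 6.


Kernel = preimage of identity
ker(φ) = {x ∈ ℤ_30 : 4x ≡ 0 (mod 6)}. Since 6 | 30, φ is well-defined. The kernel is the cyclic subgroup ⟨3⟩ of ℤ_30 (order 10), i.e. {0, 3, 6, 9, 12, 15, 18, 21, 24, 27}

ker(φ) = {0, 3, 6, 9, 12, 15, 18, 21, 24, 27}


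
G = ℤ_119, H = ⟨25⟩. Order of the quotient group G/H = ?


|⟨25⟩| = n / gcd(25, 119) = 119 / 1 = 119
H is normal (ℤ_119 is abelian).
|G/H| = |G| / |H| = 119 / 119 = 1

|G/H| = 1


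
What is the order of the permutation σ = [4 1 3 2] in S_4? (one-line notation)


Cycle decomposition: (1 4 2)
Cycle lengths: 3
Order = lcm(3) = 3

ord(σ) = 3


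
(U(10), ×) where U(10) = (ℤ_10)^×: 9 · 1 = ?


Operation: multiplication mod 10
9 · 1 = (a × b) mod 10 with a = 9, b = 1

9 · 1 = 9


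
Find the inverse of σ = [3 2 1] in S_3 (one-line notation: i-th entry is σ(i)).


To find σ⁻¹, swap domain and range:
σ(1) = 3 → σ⁻¹(3) = 1
σ(2) = 2 → σ⁻¹(2) = 2
σ(3) = 1 → σ⁻¹(1) = 3

σ⁻¹ = [3 2 1]


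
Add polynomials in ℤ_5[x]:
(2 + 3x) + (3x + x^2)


Add coefficients mod 5:
x^0: 2 + 0 = 2 (mod 5)
x^1: 3 + 3 = 1 (mod 5)
x^2: 0 + 1 = 1 (mod 5)
Result: 2 + x + x^2

f + g = 2 + x + x^2


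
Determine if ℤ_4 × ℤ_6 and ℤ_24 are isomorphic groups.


Comparing ℤ_4 × ℤ_6 and ℤ_24:
gcd(4,6) = 2 ≠ 1. Max element order in ℤ_4×ℤ_6 is lcm(4,6) = 12 < 24, so it has no element of order 24

No, ℤ_4 × ℤ_6 ≇ ℤ_24


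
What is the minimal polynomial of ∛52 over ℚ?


∛52 satisfies x³ - 52 = 0, irreducible over ℚ (no rational root; 52 is not a perfect cube)

Minimal polynomial: x³ - 52


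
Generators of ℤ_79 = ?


g generates ℤ_n iff gcd(g,n) = 1
Prime factors of 79: 79
Generators are g ∈ {1,...,78} not divisible by any of these primes.
Generators: {1, 2, 3, 4, 5, 6, 7, 8, 9, 10, 11, 12, 13, 14, 15, 16, 17, 18, 19, 20, 21, 22, 23, 24, 25, 26, 27, 28, 29, 30, 31, 32, 33, 34, 35, 36, 37, 38, 39, 40, 41, 42, 43, 44, 45, 46, 47, 48, 49, 50, 51, 52, 53, 54, 55, 56, 57, 58, 59, 60, 61, 62, 63, 64, 65, 66, 67, 68, 69, 70, 71, 72, 73, 74, 75, 76, 77, 78}
Number of generators = φ(79) = 78

Generators of ℤ_79 = {1, 2, 3, 4, 5, 6, 7, 8, 9, 10, 11, 12, 13, 14, 15, 16, 17, 18, 19, 20, 21, 22, 23, 24, 25, 26, 27, 28, 29, 30, 31, 32, 33, 34, 35, 36, 37, 38, 39, 40, 41, 42, 43, 44, 45, 46, 47, 48, 49, 50, 51, 52, 53, 54, 55, 56, 57, 58, 59, 60, 61, 62, 63, 64, 65, 66, 67, 68, 69, 70, 71, 72, 73, 74, 75, 76, 77, 78}


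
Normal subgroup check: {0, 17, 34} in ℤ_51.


H = {0, 17, 34} in ℤ_51
ℤ_51 is abelian; every subgroup of an abelian group is normal

Yes, normal subgroup


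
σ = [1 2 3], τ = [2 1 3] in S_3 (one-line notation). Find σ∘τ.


σ∘τ: apply τ first, then σ
1 →τ 2 →σ 2
2 →τ 1 →σ 1
3 →τ 3 →σ 3

σ∘τ = [2 1 3]


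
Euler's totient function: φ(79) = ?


Factor n: 79 = 79
φ(n) = n · ∏(1 - 1/p) over distinct primes p | n
φ(79) = 79 · (1 - 1/79) = 78

φ(79) = 78


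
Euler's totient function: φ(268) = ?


Factor n: 268 = 2^2 × 67
φ(n) = n · ∏(1 - 1/p) over distinct primes p | n
φ(268) = 268 · (1 - 1/2) · (1 - 1/67) = 132

φ(268) = 132


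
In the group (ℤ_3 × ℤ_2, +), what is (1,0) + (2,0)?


Operation: componentwise addition mod (3, 2)
(1,0) + (2,0) = ((a₁+b₁) mod 3, (a₂+b₂) mod 2) with a = (1,0), b = (2,0)

(1,0) + (2,0) = (0,0)


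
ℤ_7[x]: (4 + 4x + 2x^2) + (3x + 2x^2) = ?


Add coefficients mod 7:
x^0: 4 + 0 = 4 (mod 7)
x^1: 4 + 3 = 0 (mod 7)
x^2: 2 + 2 = 4 (mod 7)
Result: 4 + 4x^2

f + g = 4 + 4x^2


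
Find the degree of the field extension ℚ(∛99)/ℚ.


∛99 has minimal polynomial x³ - 99 (irreducible over ℚ since 99 is not a perfect cube)

[ℚ(∛99)/ℚ] = 3


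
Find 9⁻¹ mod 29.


Use the extended Euclidean algorithm to write 1 = 9·s + 29·t; then s mod 29 is the inverse.
Euclidean algorithm:
  9 = 0·29 + 9
  29 = 3·9 + 2
  9 = 4·2 + 1
  2 = 2·1 + 0
gcd(9,29) = 1
Back-substitution gives: 9·(13) + 29·(-4) = 1
So 9⁻¹ ≡ 13 ≡ 13 (mod 29)
Check: 9 × 13 = 117 ≡ 1 (mod 29) ✓

9⁻¹ ≡ 13 (mod 29)


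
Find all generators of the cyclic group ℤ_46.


g generates ℤ_n iff gcd(g,n) = 1
Prime factors of 46: 2, 23
Generators are g ∈ {1,...,45} not divisible by any of these primes.
Generators: {1, 3, 5, 7, 9, 11, 13, 15, 17, 19, 21, 25, 27, 29, 31, 33, 35, 37, 39, 41, 43, 45}
Number of generators = φ(46) = 22

Generators of ℤ_46 = {1, 3, 5, 7, 9, 11, 13, 15, 17, 19, 21, 25, 27, 29, 31, 33, 35, 37, 39, 41, 43, 45}


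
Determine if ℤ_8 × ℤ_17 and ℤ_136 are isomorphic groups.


Comparing ℤ_8 × ℤ_17 and ℤ_136:
gcd(8,17) = 1, so ℤ_8 × ℤ_17 ≅ ℤ_136 (CRT)

Yes, ℤ_8 × ℤ_17 ≅ ℤ_136


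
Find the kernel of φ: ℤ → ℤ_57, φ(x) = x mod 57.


Kernel = preimage of identity
ker(φ) = {x ∈ ℤ : x ≡ 0 (mod 57)} = 57ℤ = {0, ±57, ±114, ...}

ker(φ) = 57ℤ


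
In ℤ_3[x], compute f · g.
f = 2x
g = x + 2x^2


Expand and collect like terms; reduce coefficients mod 3:
x^0: 0·0 = 0 ≡ 0 (mod 3)
x^1: 0·1 + 2·0 = 0 ≡ 0 (mod 3)
x^2: 0·2 + 2·1 = 2 ≡ 2 (mod 3)
x^3: 2·2 = 4 ≡ 1 (mod 3)
Result: 2x^2 + x^3

f · g = 2x^2 + x^3


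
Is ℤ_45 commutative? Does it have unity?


ℤ_45 is a commutative ring with unity 1; 45 = 3×15 is composite, so 3·15 ≡ 0 gives zero divisors (not an integral domain)
Commutative: Yes
Integral domain: No
Has unity: Yes

ℤ_45: Commutative=Yes, Unity=Yes


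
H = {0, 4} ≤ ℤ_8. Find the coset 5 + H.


5 + H = {5 + h (mod 8) : h ∈ H}
5+0=5, 5+4=1
5 + H = {1, 5} = 1 + H

5 + H = {1, 5}


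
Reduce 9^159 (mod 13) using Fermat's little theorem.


Fermat's little theorem: if p is prime and gcd(a,p)=1, then a^(p-1) ≡ 1 (mod p)
p = 13 is prime, gcd(9,13) = 1
Reduce exponent: 159 mod 12 = 3
So 9^159 ≡ 9^3 (mod 13)
9^3 mod 13 = 1

9^159 ≡ 1 (mod 13)


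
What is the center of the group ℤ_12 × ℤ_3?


Z(G) = {g ∈ G | gx = xg for all x ∈ G}
Direct product of abelian groups is abelian, so Z(G) = G

Z(ℤ_12 × ℤ_3) = ℤ_12 × ℤ_3


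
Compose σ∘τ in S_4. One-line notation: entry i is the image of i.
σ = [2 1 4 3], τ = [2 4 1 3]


σ∘τ: apply τ first, then σ
1 →τ 2 →σ 1
2 →τ 4 →σ 3
3 →τ 1 →σ 2
4 →τ 3 →σ 4

σ∘τ = [1 3 2 4]


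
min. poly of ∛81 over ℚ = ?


∛81 satisfies x³ - 81 = 0, irreducible over ℚ (no rational root; 81 is not a perfect cube)

Minimal polynomial: x³ - 81


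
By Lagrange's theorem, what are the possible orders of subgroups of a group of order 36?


Lagrange's theorem: |H| divides |G|
|G| = 36
Divisors of 36: 1, 2, 3, 4, 6, 9, 12, 18, 36

Possible subgroup orders: {1, 2, 3, 4, 6, 9, 12, 18, 36}


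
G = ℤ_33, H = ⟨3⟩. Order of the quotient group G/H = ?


|⟨3⟩| = n / gcd(3, 33) = 33 / 3 = 11
H is normal (ℤ_33 is abelian).
|G/H| = |G| / |H| = 33 / 11 = 3

|G/H| = 3


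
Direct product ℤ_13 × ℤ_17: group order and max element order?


|ℤ_13 × ℤ_17| = 13 × 17 = 221
Max element order = lcm(13,17) = 221
Cyclic? Yes (gcd=1)

|ℤ_13×ℤ_17| = 221, max element order = 221


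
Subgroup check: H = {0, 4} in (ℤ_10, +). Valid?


Subgroup test for H = {0, 4} in (ℤ_10, +):
(1) 0 ∈ H? Yes
(2) Closure: for all a,b ∈ H, (a+b) mod 10 ∈ H? No  [counterexample: 4 + 4 = 8 ∉ H]
(3) Inverses: for all a ∈ H, -a mod 10 ∈ H? No

No, H is not a subgroup of ℤ_10


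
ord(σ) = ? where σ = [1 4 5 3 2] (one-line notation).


Cycle decomposition: (2 4 3 5)
Cycle lengths: 4
Order = lcm(4) = 4

ord(σ) = 4


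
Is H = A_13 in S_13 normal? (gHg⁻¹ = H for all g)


H = A_13 in S_13
A_13 has index 2 in S_13, and every subgroup of index 2 is normal

Yes, normal subgroup


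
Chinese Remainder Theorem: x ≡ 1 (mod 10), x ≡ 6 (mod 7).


m₁ = 10, m₂ = 7, gcd = 1, so CRT applies. M = m₁·m₂ = 70
Let M₁ = M/m₁ = 7, M₂ = M/m₂ = 10
Find y₁ ≡ M₁⁻¹ (mod m₁): 7⁻¹ ≡ 3 (mod 10)
Find y₂ ≡ M₂⁻¹ (mod m₂): 10⁻¹ ≡ 5 (mod 7)
x = a₁·M₁·y₁ + a₂·M₂·y₂ = 1·7·3 + 6·10·5 = 321
Reduce mod 70: x ≡ 41
Check: 41 mod 10 = 1 ✓, 41 mod 7 = 6 ✓

x ≡ 41 (mod 70)


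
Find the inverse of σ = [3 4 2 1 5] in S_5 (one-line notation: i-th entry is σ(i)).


To find σ⁻¹, swap domain and range:
σ(1) = 3 → σ⁻¹(3) = 1
σ(2) = 4 → σ⁻¹(4) = 2
σ(3) = 2 → σ⁻¹(2) = 3
σ(4) = 1 → σ⁻¹(1) = 4
σ(5) = 5 → σ⁻¹(5) = 5

σ⁻¹ = [4 3 1 2 5]


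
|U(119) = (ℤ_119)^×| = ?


U(n) is the group of units mod n; |U(n)| = φ(n)
|U(119)| = φ(119) = 96

|U(119) = (ℤ_119)^×| = 96


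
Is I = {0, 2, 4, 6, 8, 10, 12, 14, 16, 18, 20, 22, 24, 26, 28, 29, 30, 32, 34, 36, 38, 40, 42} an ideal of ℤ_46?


Check ideal conditions for I = {0, 2, 4, 6, 8, 10, 12, 14, 16, 18, 20, 22, 24, 26, 28, 29, 30, 32, 34, 36, 38, 40, 42} in ℤ_46:
(1) I is an additive subgroup? No
(2) For r ∈ ℤ_46 and a ∈ I: r·a ∈ I? No  [counterexample: r=2, a=22, r·a mod 46 = 44 ∉ I]

No, I is not an ideal of ℤ_46


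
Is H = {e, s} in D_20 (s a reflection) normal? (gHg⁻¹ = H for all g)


H = {e, s} in D_20 (s a reflection)
r·s·r⁻¹ = sr⁻² ≠ s for n ≥ 3, so {e, s} is not closed under conjugation

No, not a normal subgroup


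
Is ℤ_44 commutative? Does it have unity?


ℤ_44 is a commutative ring with unity 1; 44 = 2×22 is composite, so 2·22 ≡ 0 gives zero divisors (not an integral domain)
Commutative: Yes
Integral domain: No
Has unity: Yes

ℤ_44: Commutative=Yes, Unity=Yes


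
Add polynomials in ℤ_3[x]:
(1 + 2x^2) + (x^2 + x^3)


Add coefficients mod 3:
x^0: 1 + 0 = 1 (mod 3)
x^1: 0 + 0 = 0 (mod 3)
x^2: 2 + 1 = 0 (mod 3)
x^3: 0 + 1 = 1 (mod 3)
Result: 1 + x^3

f + g = 1 + x^3


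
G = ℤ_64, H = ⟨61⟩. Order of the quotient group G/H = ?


|⟨61⟩| = n / gcd(61, 64) = 64 / 1 = 64
H is normal (ℤ_64 is abelian).
|G/H| = |G| / |H| = 64 / 64 = 1

|G/H| = 1


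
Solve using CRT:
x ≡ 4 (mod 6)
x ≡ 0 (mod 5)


m₁ = 6, m₂ = 5, gcd = 1, so CRT applies. M = m₁·m₂ = 30
Let M₁ = M/m₁ = 5, M₂ = M/m₂ = 6
Find y₁ ≡ M₁⁻¹ (mod m₁): 5⁻¹ ≡ 5 (mod 6)
Find y₂ ≡ M₂⁻¹ (mod m₂): 6⁻¹ ≡ 1 (mod 5)
x = a₁·M₁·y₁ + a₂·M₂·y₂ = 4·5·5 + 0·6·1 = 100
Reduce mod 30: x ≡ 10
Check: 10 mod 6 = 4 ✓, 10 mod 5 = 0 ✓

x ≡ 10 (mod 30)


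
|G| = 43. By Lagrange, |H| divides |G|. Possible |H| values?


Lagrange's theorem: |H| divides |G|
|G| = 43
Divisors of 43: 1, 43

Possible subgroup orders: {1, 43}


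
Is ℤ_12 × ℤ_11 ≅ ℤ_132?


Comparing ℤ_12 × ℤ_11 and ℤ_132:
gcd(12,11) = 1, so ℤ_12 × ℤ_11 ≅ ℤ_132 (CRT)

Yes, ℤ_12 × ℤ_11 ≅ ℤ_132


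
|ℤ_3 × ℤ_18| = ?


|A × B| = |A| · |B|
|ℤ_3 × ℤ_18| = 3 × 18 = 54

|ℤ_3 × ℤ_18| = 54


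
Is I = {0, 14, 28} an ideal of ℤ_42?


Check ideal conditions for I = {0, 14, 28} in ℤ_42:
(1) I is an additive subgroup? Yes
(2) For r ∈ ℤ_42 and a ∈ I: r·a ∈ I? Yes

Yes, I is an ideal of ℤ_42


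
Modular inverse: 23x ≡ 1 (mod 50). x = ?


Use the extended Euclidean algorithm to write 1 = 23·s + 50·t; then s mod 50 is the inverse.
Euclidean algorithm:
  23 = 0·50 + 23
  50 = 2·23 + 4
  23 = 5·4 + 3
  4 = 1·3 + 1
  3 = 3·1 + 0
gcd(23,50) = 1
Back-substitution gives: 23·(-13) + 50·(6) = 1
So 23⁻¹ ≡ -13 ≡ 37 (mod 50)
Check: 23 × 37 = 851 ≡ 1 (mod 50) ✓

23⁻¹ ≡ 37 (mod 50)


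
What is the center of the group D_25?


Z(G) = {g ∈ G | gx = xg for all x ∈ G}
For odd n, Z(D_n) = {e}: no nontrivial rotation commutes with all reflections

Z(D_25) = {e}


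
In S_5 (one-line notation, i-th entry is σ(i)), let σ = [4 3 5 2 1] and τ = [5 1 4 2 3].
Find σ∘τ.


σ∘τ: apply τ first, then σ
1 →τ 5 →σ 1
2 →τ 1 →σ 4
3 →τ 4 →σ 2
4 →τ 2 →σ 3
5 →τ 3 →σ 5

σ∘τ = [1 4 2 3 5]


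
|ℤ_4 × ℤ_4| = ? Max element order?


|ℤ_4 × ℤ_4| = 4 × 4 = 16
Max element order = lcm(4,4) = 4
Cyclic? No (gcd=4)

|ℤ_4×ℤ_4| = 16, max element order = 4


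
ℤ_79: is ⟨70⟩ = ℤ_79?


g generates ℤ_n iff gcd(g, n) = 1
gcd(70, 79) = 1
Since gcd = 1, 70 is a generator.

Yes, 70 generates ℤ_79


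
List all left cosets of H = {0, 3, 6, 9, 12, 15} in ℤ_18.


H = {0, 3, 6, 9, 12, 15}, |H| = 6
Number of cosets = |G|/|H| = 18/6 = 3
0 + H = {0, 3, 6, 9, 12, 15}
1 + H = {1, 4, 7, 10, 13, 16}
2 + H = {2, 5, 8, 11, 14, 17}

Cosets: 0+H={0,3,6,9,12,15}; 1+H={1,4,7,10,13,16}; 2+H={2,5,8,11,14,17}


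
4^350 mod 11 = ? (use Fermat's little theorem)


Fermat's little theorem: if p is prime and gcd(a,p)=1, then a^(p-1) ≡ 1 (mod p)
p = 11 is prime, gcd(4,11) = 1
Reduce exponent: 350 mod 10 = 0
So 4^350 ≡ 4^0 (mod 11)
4^0 = 1

4^350 ≡ 1 (mod 11)


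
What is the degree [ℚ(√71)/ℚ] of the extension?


√71 has minimal polynomial x² - 71 (irreducible over ℚ since 71 is squarefree)

[ℚ(√71)/ℚ] = 2


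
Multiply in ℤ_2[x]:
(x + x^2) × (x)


Expand and collect like terms; reduce coefficients mod 2:
x^0: 0·0 = 0 ≡ 0 (mod 2)
x^1: 0·1 + 1·0 = 0 ≡ 0 (mod 2)
x^2: 1·1 + 1·0 = 1 ≡ 1 (mod 2)
x^3: 1·1 = 1 ≡ 1 (mod 2)
Result: x^2 + x^3

f · g = x^2 + x^3


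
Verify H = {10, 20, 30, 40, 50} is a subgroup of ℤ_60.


Subgroup test for H = {10, 20, 30, 40, 50} in (ℤ_60, +):
(1) 0 ∈ H? No
(2) Closure: for all a,b ∈ H, (a+b) mod 60 ∈ H? No  [counterexample: 10 + 50 = 0 ∉ H]
(3) Inverses: for all a ∈ H, -a mod 60 ∈ H? Yes

No, H is not a subgroup of ℤ_60


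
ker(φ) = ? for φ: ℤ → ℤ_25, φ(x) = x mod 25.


Kernel = preimage of identity
ker(φ) = {x ∈ ℤ : x ≡ 0 (mod 25)} = 25ℤ = {0, ±25, ±50, ...}

ker(φ) = 25ℤ


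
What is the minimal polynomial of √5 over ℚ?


√5 satisfies x² - 5 = 0, irreducible over ℚ since 5 is squarefree

Minimal polynomial: x² - 5


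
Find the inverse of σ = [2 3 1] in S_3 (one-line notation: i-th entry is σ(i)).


To find σ⁻¹, swap domain and range:
σ(1) = 2 → σ⁻¹(2) = 1
σ(2) = 3 → σ⁻¹(3) = 2
σ(3) = 1 → σ⁻¹(1) = 3

σ⁻¹ = [3 1 2]


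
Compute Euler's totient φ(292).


Factor n: 292 = 2^2 × 73
φ(n) = n · ∏(1 - 1/p) over distinct primes p | n
φ(292) = 292 · (1 - 1/2) · (1 - 1/73) = 144

φ(292) = 144


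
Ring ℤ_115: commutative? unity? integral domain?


ℤ_115 is a commutative ring with unity 1; 115 = 5×23 is composite, so 5·23 ≡ 0 gives zero divisors (not an integral domain)
Commutative: Yes
Integral domain: No
Has unity: Yes

ℤ_115: Commutative=Yes, Unity=Yes


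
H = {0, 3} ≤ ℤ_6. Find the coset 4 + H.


4 + H = {4 + h (mod 6) : h ∈ H}
4+0=4, 4+3=1
4 + H = {1, 4} = 1 + H

4 + H = {1, 4}


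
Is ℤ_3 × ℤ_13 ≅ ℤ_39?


Comparing ℤ_3 × ℤ_13 and ℤ_39:
gcd(3,13) = 1, so ℤ_3 × ℤ_13 ≅ ℤ_39 (CRT)

Yes, ℤ_3 × ℤ_13 ≅ ℤ_39


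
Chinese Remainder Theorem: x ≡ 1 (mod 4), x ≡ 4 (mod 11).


m₁ = 4, m₂ = 11, gcd = 1, so CRT applies. M = m₁·m₂ = 44
Let M₁ = M/m₁ = 11, M₂ = M/m₂ = 4
Find y₁ ≡ M₁⁻¹ (mod m₁): 11⁻¹ ≡ 3 (mod 4)
Find y₂ ≡ M₂⁻¹ (mod m₂): 4⁻¹ ≡ 3 (mod 11)
x = a₁·M₁·y₁ + a₂·M₂·y₂ = 1·11·3 + 4·4·3 = 81
Reduce mod 44: x ≡ 37
Check: 37 mod 4 = 1 ✓, 37 mod 11 = 4 ✓

x ≡ 37 (mod 44)


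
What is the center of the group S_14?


Z(G) = {g ∈ G | gx = xg for all x ∈ G}
S_n is non-abelian for n ≥ 3; Z(S_14) is trivial

Z(S_14) = {e}


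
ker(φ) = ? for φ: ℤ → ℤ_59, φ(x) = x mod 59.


Kernel = preimage of identity
ker(φ) = {x ∈ ℤ : x ≡ 0 (mod 59)} = 59ℤ = {0, ±59, ±118, ...}

ker(φ) = 59ℤ


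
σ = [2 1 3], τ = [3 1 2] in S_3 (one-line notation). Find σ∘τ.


σ∘τ: apply τ first, then σ
1 →τ 3 →σ 3
2 →τ 1 →σ 2
3 →τ 2 →σ 1

σ∘τ = [3 2 1]


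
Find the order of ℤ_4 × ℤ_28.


|A × B| = |A| · |B|
|ℤ_4 × ℤ_28| = 4 × 28 = 112

|ℤ_4 × ℤ_28| = 112


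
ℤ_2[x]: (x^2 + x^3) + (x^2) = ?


Add coefficients mod 2:
x^0: 0 + 0 = 0 (mod 2)
x^1: 0 + 0 = 0 (mod 2)
x^2: 1 + 1 = 0 (mod 2)
x^3: 1 + 0 = 1 (mod 2)
Result: x^3

f + g = x^3


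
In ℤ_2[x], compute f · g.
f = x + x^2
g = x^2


Expand and collect like terms; reduce coefficients mod 2:
x^0: 0·0 = 0 ≡ 0 (mod 2)
x^1: 0·0 + 1·0 = 0 ≡ 0 (mod 2)
x^2: 0·1 + 1·0 + 1·0 = 0 ≡ 0 (mod 2)
x^3: 1·1 + 1·0 = 1 ≡ 1 (mod 2)
x^4: 1·1 = 1 ≡ 1 (mod 2)
Result: x^3 + x^4

f · g = x^3 + x^4


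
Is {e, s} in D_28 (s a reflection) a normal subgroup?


H = {e, s} in D_28 (s a reflection)
r·s·r⁻¹ = sr⁻² ≠ s for n ≥ 3, so {e, s} is not closed under conjugation

No, not a normal subgroup


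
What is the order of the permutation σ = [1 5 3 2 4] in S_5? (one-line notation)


Cycle decomposition: (2 5 4)
Cycle lengths: 3
Order = lcm(3) = 3

ord(σ) = 3


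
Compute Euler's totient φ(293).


Factor n: 293 = 293
φ(n) = n · ∏(1 - 1/p) over distinct primes p | n
φ(293) = 293 · (1 - 1/293) = 292

φ(293) = 292


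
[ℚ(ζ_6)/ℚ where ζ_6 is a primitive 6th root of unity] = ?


[ℚ(ζ_n):ℚ] = deg Φ_n(x) = φ(n). Here φ(6) = 2

[ℚ(ζ_6)/ℚ where ζ_6 is a primitive 6th root of unity] = 2


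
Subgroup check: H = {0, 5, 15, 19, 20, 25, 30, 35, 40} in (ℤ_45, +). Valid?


Subgroup test for H = {0, 5, 15, 19, 20, 25, 30, 35, 40} in (ℤ_45, +):
(1) 0 ∈ H? Yes
(2) Closure: for all a,b ∈ H, (a+b) mod 45 ∈ H? No  [counterexample: 5 + 5 = 10 ∉ H]
(3) Inverses: for all a ∈ H, -a mod 45 ∈ H? No

No, H is not a subgroup of ℤ_45


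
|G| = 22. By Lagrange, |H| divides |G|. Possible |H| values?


Lagrange's theorem: |H| divides |G|
|G| = 22
Divisors of 22: 1, 2, 11, 22

Possible subgroup orders: {1, 2, 11, 22}


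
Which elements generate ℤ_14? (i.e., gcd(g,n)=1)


g generates ℤ_n iff gcd(g,n) = 1
Checking each g ∈ {1,...,13}:
gcd(1,14) = 1
gcd(2,14) = 2
gcd(3,14) = 1
gcd(4,14) = 2
gcd(5,14) = 1
gcd(6,14) = 2
gcd(7,14) = 7
gcd(8,14) = 2
gcd(9,14) = 1
gcd(10,14) = 2
gcd(11,14) = 1
gcd(12,14) = 2
gcd(13,14) = 1
Generators: {1, 3, 5, 9, 11, 13}
Number of generators = φ(14) = 6

Generators of ℤ_14 = {1, 3, 5, 9, 11, 13}


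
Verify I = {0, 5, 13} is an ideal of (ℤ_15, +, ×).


Check ideal conditions for I = {0, 5, 13} in ℤ_15:
(1) I is an additive subgroup? No
(2) For r ∈ ℤ_15 and a ∈ I: r·a ∈ I? No  [counterexample: r=2, a=5, r·a mod 15 = 10 ∉ I]

No, I is not an ideal of ℤ_15


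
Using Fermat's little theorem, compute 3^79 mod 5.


Fermat's little theorem: if p is prime and gcd(a,p)=1, then a^(p-1) ≡ 1 (mod p)
p = 5 is prime, gcd(3,5) = 1
Reduce exponent: 79 mod 4 = 3
So 3^79 ≡ 3^3 (mod 5)
3^3 mod 5 = 2

3^79 ≡ 2 (mod 5)


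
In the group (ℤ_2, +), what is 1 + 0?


Operation: addition mod 2
1 + 0 = (a + b) mod 2 with a = 1, b = 0

1 + 0 = 1


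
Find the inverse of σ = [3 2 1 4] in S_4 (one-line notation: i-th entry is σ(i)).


To find σ⁻¹, swap domain and range:
σ(1) = 3 → σ⁻¹(3) = 1
σ(2) = 2 → σ⁻¹(2) = 2
σ(3) = 1 → σ⁻¹(1) = 3
σ(4) = 4 → σ⁻¹(4) = 4

σ⁻¹ = [3 2 1 4]


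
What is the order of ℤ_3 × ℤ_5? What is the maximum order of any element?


|ℤ_3 × ℤ_5| = 3 × 5 = 15
Max element order = lcm(3,5) = 15
Cyclic? Yes (gcd=1)

|ℤ_3×ℤ_5| = 15, max element order = 15


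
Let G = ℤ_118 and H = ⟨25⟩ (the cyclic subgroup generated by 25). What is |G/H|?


|⟨25⟩| = n / gcd(25, 118) = 118 / 1 = 118
H is normal (ℤ_118 is abelian).
|G/H| = |G| / |H| = 118 / 118 = 1

|G/H| = 1


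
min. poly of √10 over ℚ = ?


√10 satisfies x² - 10 = 0, irreducible over ℚ since 10 is squarefree

Minimal polynomial: x² - 10


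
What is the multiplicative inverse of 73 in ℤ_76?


Use the extended Euclidean algorithm to write 1 = 73·s + 76·t; then s mod 76 is the inverse.
Euclidean algorithm:
  73 = 0·76 + 73
  76 = 1·73 + 3
  73 = 24·3 + 1
  3 = 3·1 + 0
gcd(73,76) = 1
Back-substitution gives: 73·(25) + 76·(-24) = 1
So 73⁻¹ ≡ 25 ≡ 25 (mod 76)
Check: 73 × 25 = 1825 ≡ 1 (mod 76) ✓

73⁻¹ ≡ 25 (mod 76)


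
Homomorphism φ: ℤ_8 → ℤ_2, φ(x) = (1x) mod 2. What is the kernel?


Kernel = preimage of identity
ker(φ) = {x ∈ ℤ_8 : 1x ≡ 0 (mod 2)}. Since 2 | 8, φ is well-defined. The kernel is the cyclic subgroup ⟨2⟩ of ℤ_8 (order 4), i.e. {0, 2, 4, 6}

ker(φ) = {0, 2, 4, 6}


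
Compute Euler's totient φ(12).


φ(n) = count of k ∈ {1,...,n} with gcd(k,n)=1
Coprimes to 12: {1, 5, 7, 11}
Count: 4

φ(12) = 4


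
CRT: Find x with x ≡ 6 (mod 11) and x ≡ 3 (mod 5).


m₁ = 11, m₂ = 5, gcd = 1, so CRT applies. M = m₁·m₂ = 55
Let M₁ = M/m₁ = 5, M₂ = M/m₂ = 11
Find y₁ ≡ M₁⁻¹ (mod m₁): 5⁻¹ ≡ 9 (mod 11)
Find y₂ ≡ M₂⁻¹ (mod m₂): 11⁻¹ ≡ 1 (mod 5)
x = a₁·M₁·y₁ + a₂·M₂·y₂ = 6·5·9 + 3·11·1 = 303
Reduce mod 55: x ≡ 28
Check: 28 mod 11 = 6 ✓, 28 mod 5 = 3 ✓

x ≡ 28 (mod 55)


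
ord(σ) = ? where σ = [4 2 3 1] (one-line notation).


Cycle decomposition: (1 4)
Cycle lengths: 2
Order = lcm(2) = 2

ord(σ) = 2


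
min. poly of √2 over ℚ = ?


√2 satisfies x² - 2 = 0, irreducible over ℚ since 2 is squarefree

Minimal polynomial: x² - 2


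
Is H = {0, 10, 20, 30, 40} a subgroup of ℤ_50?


Subgroup test for H = {0, 10, 20, 30, 40} in (ℤ_50, +):
(1) 0 ∈ H? Yes
(2) Closure: for all a,b ∈ H, (a+b) mod 50 ∈ H? Yes
(3) Inverses: for all a ∈ H, -a mod 50 ∈ H? Yes

Yes, H is a subgroup of ℤ_50


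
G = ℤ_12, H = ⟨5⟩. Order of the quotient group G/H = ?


|⟨5⟩| = n / gcd(5, 12) = 12 / 1 = 12
H is normal (ℤ_12 is abelian).
|G/H| = |G| / |H| = 12 / 12 = 1

|G/H| = 1


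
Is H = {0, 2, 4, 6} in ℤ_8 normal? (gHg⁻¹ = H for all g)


H = {0, 2, 4, 6} in ℤ_8
ℤ_8 is abelian; every subgroup of an abelian group is normal

Yes, normal subgroup


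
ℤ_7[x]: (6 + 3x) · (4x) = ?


Expand and collect like terms; reduce coefficients mod 7:
x^0: 6·0 = 0 ≡ 0 (mod 7)
x^1: 6·4 + 3·0 = 24 ≡ 3 (mod 7)
x^2: 3·4 = 12 ≡ 5 (mod 7)
Result: 3x + 5x^2

f · g = 3x + 5x^2


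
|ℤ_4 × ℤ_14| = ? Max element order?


|ℤ_4 × ℤ_14| = 4 × 14 = 56
Max element order = lcm(4,14) = 28
Cyclic? No (gcd=2)

|ℤ_4×ℤ_14| = 56, max element order = 28


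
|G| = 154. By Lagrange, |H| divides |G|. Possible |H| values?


Lagrange's theorem: |H| divides |G|
|G| = 154
Divisors of 154: 1, 2, 7, 11, 14, 22, 77, 154

Possible subgroup orders: {1, 2, 7, 11, 14, 22, 77, 154}


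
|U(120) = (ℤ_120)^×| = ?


U(n) is the group of units mod n; |U(n)| = φ(n)
|U(120)| = φ(120) = 32

|U(120) = (ℤ_120)^×| = 32


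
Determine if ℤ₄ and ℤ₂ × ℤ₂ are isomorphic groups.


Comparing ℤ₄ and ℤ₂ × ℤ₂:
ℤ₄ has an element of order 4; ℤ₂×ℤ₂ has exponent 2

No, ℤ₄ ≇ ℤ₂ × ℤ₂


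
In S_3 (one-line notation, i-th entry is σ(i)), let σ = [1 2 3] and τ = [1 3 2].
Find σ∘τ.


σ∘τ: apply τ first, then σ
1 →τ 1 →σ 1
2 →τ 3 →σ 3
3 →τ 2 →σ 2

σ∘τ = [1 3 2]


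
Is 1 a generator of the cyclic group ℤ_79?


g generates ℤ_n iff gcd(g, n) = 1
gcd(1, 79) = 1
Since gcd = 1, 1 is a generator.

Yes, 1 generates ℤ_79


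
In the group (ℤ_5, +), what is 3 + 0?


Operation: addition mod 5
3 + 0 = (a + b) mod 5 with a = 3, b = 0

3 + 0 = 3


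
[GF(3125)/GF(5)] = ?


GF(3125) = GF(5^5), so the extension degree is 5

[GF(3125)/GF(5)] = 5


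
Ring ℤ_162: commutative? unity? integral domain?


ℤ_162 is a commutative ring with unity 1; 162 = 2×81 is composite, so 2·81 ≡ 0 gives zero divisors (not an integral domain)
Commutative: Yes
Integral domain: No
Has unity: Yes

ℤ_162: Commutative=Yes, Unity=Yes


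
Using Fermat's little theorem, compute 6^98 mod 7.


Fermat's little theorem: if p is prime and gcd(a,p)=1, then a^(p-1) ≡ 1 (mod p)
p = 7 is prime, gcd(6,7) = 1
Reduce exponent: 98 mod 6 = 2
So 6^98 ≡ 6^2 (mod 7)
6^2 mod 7 = 1

6^98 ≡ 1 (mod 7)


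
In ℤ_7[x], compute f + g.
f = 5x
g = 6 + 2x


Add coefficients mod 7:
x^0: 0 + 6 = 6 (mod 7)
x^1: 5 + 2 = 0 (mod 7)
Result: 6

f + g = 6


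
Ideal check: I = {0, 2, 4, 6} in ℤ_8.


Check ideal conditions for I = {0, 2, 4, 6} in ℤ_8:
(1) I is an additive subgroup? Yes
(2) For r ∈ ℤ_8 and a ∈ I: r·a ∈ I? Yes

Yes, I is an ideal of ℤ_8


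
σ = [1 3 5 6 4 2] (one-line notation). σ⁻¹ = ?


To find σ⁻¹, swap domain and range:
σ(1) = 1 → σ⁻¹(1) = 1
σ(2) = 3 → σ⁻¹(3) = 2
σ(3) = 5 → σ⁻¹(5) = 3
σ(4) = 6 → σ⁻¹(6) = 4
σ(5) = 4 → σ⁻¹(4) = 5
σ(6) = 2 → σ⁻¹(2) = 6

σ⁻¹ = [1 6 2 5 3 4]


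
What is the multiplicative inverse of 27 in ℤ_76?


Use the extended Euclidean algorithm to write 1 = 27·s + 76·t; then s mod 76 is the inverse.
Euclidean algorithm:
  27 = 0·76 + 27
  76 = 2·27 + 22
  27 = 1·22 + 5
  22 = 4·5 + 2
  5 = 2·2 + 1
  2 = 2·1 + 0
gcd(27,76) = 1
Back-substitution gives: 27·(31) + 76·(-11) = 1
So 27⁻¹ ≡ 31 ≡ 31 (mod 76)
Check: 27 × 31 = 837 ≡ 1 (mod 76) ✓

27⁻¹ ≡ 31 (mod 76)


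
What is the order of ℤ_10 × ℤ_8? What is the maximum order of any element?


|ℤ_10 × ℤ_8| = 10 × 8 = 80
Max element order = lcm(10,8) = 40
Cyclic? No (gcd=2)

|ℤ_10×ℤ_8| = 80, max element order = 40


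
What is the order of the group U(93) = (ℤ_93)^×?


U(n) is the group of units mod n; |U(n)| = φ(n)
|U(93)| = φ(93) = 60

|U(93) = (ℤ_93)^×| = 60


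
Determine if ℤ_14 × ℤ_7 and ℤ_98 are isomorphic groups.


Comparing ℤ_14 × ℤ_7 and ℤ_98:
gcd(14,7) = 7 ≠ 1. Max element order in ℤ_14×ℤ_7 is lcm(14,7) = 14 < 98, so it has no element of order 98

No, ℤ_14 × ℤ_7 ≇ ℤ_98


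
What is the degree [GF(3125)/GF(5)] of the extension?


GF(3125) = GF(5^5), so the extension degree is 5

[GF(3125)/GF(5)] = 5


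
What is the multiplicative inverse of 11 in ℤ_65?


Use the extended Euclidean algorithm to write 1 = 11·s + 65·t; then s mod 65 is the inverse.
Euclidean algorithm:
  11 = 0·65 + 11
  65 = 5·11 + 10
  11 = 1·10 + 1
  10 = 10·1 + 0
gcd(11,65) = 1
Back-substitution gives: 11·(6) + 65·(-1) = 1
So 11⁻¹ ≡ 6 ≡ 6 (mod 65)
Check: 11 × 6 = 66 ≡ 1 (mod 65) ✓

11⁻¹ ≡ 6 (mod 65)


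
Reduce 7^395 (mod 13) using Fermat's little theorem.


Fermat's little theorem: if p is prime and gcd(a,p)=1, then a^(p-1) ≡ 1 (mod p)
p = 13 is prime, gcd(7,13) = 1
Reduce exponent: 395 mod 12 = 11
So 7^395 ≡ 7^11 (mod 13)
7^11 mod 13 = 2

7^395 ≡ 2 (mod 13)


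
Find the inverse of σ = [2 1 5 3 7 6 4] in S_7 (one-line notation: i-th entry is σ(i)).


To find σ⁻¹, swap domain and range:
σ(1) = 2 → σ⁻¹(2) = 1
σ(2) = 1 → σ⁻¹(1) = 2
σ(3) = 5 → σ⁻¹(5) = 3
σ(4) = 3 → σ⁻¹(3) = 4
σ(5) = 7 → σ⁻¹(7) = 5
σ(6) = 6 → σ⁻¹(6) = 6
σ(7) = 4 → σ⁻¹(4) = 7

σ⁻¹ = [2 1 4 7 3 6 5]


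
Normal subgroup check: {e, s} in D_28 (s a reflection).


H = {e, s} in D_28 (s a reflection)
r·s·r⁻¹ = sr⁻² ≠ s for n ≥ 3, so {e, s} is not closed under conjugation

No, not a normal subgroup


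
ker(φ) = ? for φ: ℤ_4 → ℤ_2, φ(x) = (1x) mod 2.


Kernel = preimage of identity
ker(φ) = {x ∈ ℤ_4 : 1x ≡ 0 (mod 2)}. Since 2 | 4, φ is well-defined. The kernel is the cyclic subgroup ⟨2⟩ of ℤ_4 (order 2), i.e. {0, 2}

ker(φ) = {0, 2}


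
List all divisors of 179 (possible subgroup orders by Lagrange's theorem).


Lagrange's theorem: |H| divides |G|
|G| = 179
Divisors of 179: 1, 179

Possible subgroup orders: {1, 179}


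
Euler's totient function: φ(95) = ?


Factor n: 95 = 5 × 19
φ(n) = n · ∏(1 - 1/p) over distinct primes p | n
φ(95) = 95 · (1 - 1/5) · (1 - 1/19) = 72

φ(95) = 72


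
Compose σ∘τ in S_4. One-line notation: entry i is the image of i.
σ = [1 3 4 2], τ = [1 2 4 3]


σ∘τ: apply τ first, then σ
1 →τ 1 →σ 1
2 →τ 2 →σ 3
3 →τ 4 →σ 2
4 →τ 3 →σ 4

σ∘τ = [1 3 2 4]


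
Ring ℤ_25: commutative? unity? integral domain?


ℤ_25 is a commutative ring with unity 1; 25 = 5×5 is composite, so 5·5 ≡ 0 gives zero divisors (not an integral domain)
Commutative: Yes
Integral domain: No
Has unity: Yes

ℤ_25: Commutative=Yes, Unity=Yes


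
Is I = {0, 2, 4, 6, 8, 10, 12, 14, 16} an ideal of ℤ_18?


Check ideal conditions for I = {0, 2, 4, 6, 8, 10, 12, 14, 16} in ℤ_18:
(1) I is an additive subgroup? Yes
(2) For r ∈ ℤ_18 and a ∈ I: r·a ∈ I? Yes

Yes, I is an ideal of ℤ_18


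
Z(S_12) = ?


Z(G) = {g ∈ G | gx = xg for all x ∈ G}
S_n is non-abelian for n ≥ 3; Z(S_12) is trivial

Z(S_12) = {e}


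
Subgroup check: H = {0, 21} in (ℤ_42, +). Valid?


Subgroup test for H = {0, 21} in (ℤ_42, +):
(1) 0 ∈ H? Yes
(2) Closure: for all a,b ∈ H, (a+b) mod 42 ∈ H? Yes
(3) Inverses: for all a ∈ H, -a mod 42 ∈ H? Yes

Yes, H is a subgroup of ℤ_42


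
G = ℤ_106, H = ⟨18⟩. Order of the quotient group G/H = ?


|⟨18⟩| = n / gcd(18, 106) = 106 / 2 = 53
H is normal (ℤ_106 is abelian).
|G/H| = |G| / |H| = 106 / 53 = 2

|G/H| = 2


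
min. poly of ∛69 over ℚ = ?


∛69 satisfies x³ - 69 = 0, irreducible over ℚ (no rational root; 69 is not a perfect cube)

Minimal polynomial: x³ - 69


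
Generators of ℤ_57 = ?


g generates ℤ_n iff gcd(g,n) = 1
Prime factors of 57: 3, 19
Generators are g ∈ {1,...,56} not divisible by any of these primes.
Generators: {1, 2, 4, 5, 7, 8, 10, 11, 13, 14, 16, 17, 20, 22, 23, 25, 26, 28, 29, 31, 32, 34, 35, 37, 40, 41, 43, 44, 46, 47, 49, 50, 52, 53, 55, 56}
Number of generators = φ(57) = 36

Generators of ℤ_57 = {1, 2, 4, 5, 7, 8, 10, 11, 13, 14, 16, 17, 20, 22, 23, 25, 26, 28, 29, 31, 32, 34, 35, 37, 40, 41, 43, 44, 46, 47, 49, 50, 52, 53, 55, 56}


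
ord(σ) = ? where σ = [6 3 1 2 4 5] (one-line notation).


Cycle decomposition: (1 6 5 4 2 3)
Cycle lengths: 6
Order = lcm(6) = 6

ord(σ) = 6


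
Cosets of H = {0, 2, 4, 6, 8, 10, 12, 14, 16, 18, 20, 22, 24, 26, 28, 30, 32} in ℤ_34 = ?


H = {0, 2, 4, 6, 8, 10, 12, 14, 16, 18, 20, 22, 24, 26, 28, 30, 32}, |H| = 17
Number of cosets = |G|/|H| = 34/17 = 2
0 + H = {0, 2, 4, 6, 8, 10, 12, 14, 16, 18, 20, 22, 24, 26, 28, 30, 32}
1 + H = {1, 3, 5, 7, 9, 11, 13, 15, 17, 19, 21, 23, 25, 27, 29, 31, 33}

Cosets: 0+H={0,2,4,6,8,10,12,14,16,18,20,22,24,26,28,30,32}; 1+H={1,3,5,7,9,11,13,15,17,19,21,23,25,27,29,31,33}


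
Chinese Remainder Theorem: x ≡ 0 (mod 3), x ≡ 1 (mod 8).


m₁ = 3, m₂ = 8, gcd = 1, so CRT applies. M = m₁·m₂ = 24
Let M₁ = M/m₁ = 8, M₂ = M/m₂ = 3
Find y₁ ≡ M₁⁻¹ (mod m₁): 8⁻¹ ≡ 2 (mod 3)
Find y₂ ≡ M₂⁻¹ (mod m₂): 3⁻¹ ≡ 3 (mod 8)
x = a₁·M₁·y₁ + a₂·M₂·y₂ = 0·8·2 + 1·3·3 = 9
Reduce mod 24: x ≡ 9
Check: 9 mod 3 = 0 ✓, 9 mod 8 = 1 ✓

x ≡ 9 (mod 24)


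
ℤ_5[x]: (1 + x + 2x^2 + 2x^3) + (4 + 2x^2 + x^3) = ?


Add coefficients mod 5:
x^0: 1 + 4 = 0 (mod 5)
x^1: 1 + 0 = 1 (mod 5)
x^2: 2 + 2 = 4 (mod 5)
x^3: 2 + 1 = 3 (mod 5)
Result: x + 4x^2 + 3x^3

f + g = x + 4x^2 + 3x^3


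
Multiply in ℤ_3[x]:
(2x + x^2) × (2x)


Expand and collect like terms; reduce coefficients mod 3:
x^0: 0·0 = 0 ≡ 0 (mod 3)
x^1: 0·2 + 2·0 = 0 ≡ 0 (mod 3)
x^2: 2·2 + 1·0 = 4 ≡ 1 (mod 3)
x^3: 1·2 = 2 ≡ 2 (mod 3)
Result: x^2 + 2x^3

f · g = x^2 + 2x^3


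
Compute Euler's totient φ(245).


Factor n: 245 = 5 × 7^2
φ(n) = n · ∏(1 - 1/p) over distinct primes p | n
φ(245) = 245 · (1 - 1/5) · (1 - 1/7) = 168

φ(245) = 168


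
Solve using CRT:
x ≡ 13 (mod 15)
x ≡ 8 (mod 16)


m₁ = 15, m₂ = 16, gcd = 1, so CRT applies. M = m₁·m₂ = 240
Let M₁ = M/m₁ = 16, M₂ = M/m₂ = 15
Find y₁ ≡ M₁⁻¹ (mod m₁): 16⁻¹ ≡ 1 (mod 15)
Find y₂ ≡ M₂⁻¹ (mod m₂): 15⁻¹ ≡ 15 (mod 16)
x = a₁·M₁·y₁ + a₂·M₂·y₂ = 13·16·1 + 8·15·15 = 2008
Reduce mod 240: x ≡ 88
Check: 88 mod 15 = 13 ✓, 88 mod 16 = 8 ✓

x ≡ 88 (mod 240)


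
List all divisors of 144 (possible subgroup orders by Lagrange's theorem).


Lagrange's theorem: |H| divides |G|
|G| = 144
Divisors of 144: 1, 2, 3, 4, 6, 8, 9, 12, 16, 18, 24, 36, 48, 72, 144

Possible subgroup orders: {1, 2, 3, 4, 6, 8, 9, 12, 16, 18, 24, 36, 48, 72, 144}


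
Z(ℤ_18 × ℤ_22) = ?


Z(G) = {g ∈ G | gx = xg for all x ∈ G}
Direct product of abelian groups is abelian, so Z(G) = G

Z(ℤ_18 × ℤ_22) = ℤ_18 × ℤ_22


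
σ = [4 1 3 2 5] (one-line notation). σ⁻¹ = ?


To find σ⁻¹, swap domain and range:
σ(1) = 4 → σ⁻¹(4) = 1
σ(2) = 1 → σ⁻¹(1) = 2
σ(3) = 3 → σ⁻¹(3) = 3
σ(4) = 2 → σ⁻¹(2) = 4
σ(5) = 5 → σ⁻¹(5) = 5

σ⁻¹ = [2 4 3 1 5]


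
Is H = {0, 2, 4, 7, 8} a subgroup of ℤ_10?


Subgroup test for H = {0, 2, 4, 7, 8} in (ℤ_10, +):
(1) 0 ∈ H? Yes
(2) Closure: for all a,b ∈ H, (a+b) mod 10 ∈ H? No  [counterexample: 2 + 4 = 6 ∉ H]
(3) Inverses: for all a ∈ H, -a mod 10 ∈ H? No

No, H is not a subgroup of ℤ_10


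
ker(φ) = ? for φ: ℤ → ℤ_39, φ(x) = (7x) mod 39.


Kernel = preimage of identity
ker(φ) = {x ∈ ℤ : 7x ≡ 0 (mod 39)}. gcd(7,39) = 1, so 7x ≡ 0 (mod 39) ⟺ x ≡ 0 (mod 39/1 = 39). Hence ker(φ) = 39ℤ

ker(φ) = 39ℤ


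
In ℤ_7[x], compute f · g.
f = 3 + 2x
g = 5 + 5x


Expand and collect like terms; reduce coefficients mod 7:
x^0: 3·5 = 15 ≡ 1 (mod 7)
x^1: 3·5 + 2·5 = 25 ≡ 4 (mod 7)
x^2: 2·5 = 10 ≡ 3 (mod 7)
Result: 1 + 4x + 3x^2

f · g = 1 + 4x + 3x^2


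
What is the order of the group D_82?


|D_n| = 2n (n rotations and n reflections)
|D_82| = 2×82 = 164

|D_82| = 164


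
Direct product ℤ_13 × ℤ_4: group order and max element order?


|ℤ_13 × ℤ_4| = 13 × 4 = 52
Max element order = lcm(13,4) = 52
Cyclic? Yes (gcd=1)

|ℤ_13×ℤ_4| = 52, max element order = 52
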